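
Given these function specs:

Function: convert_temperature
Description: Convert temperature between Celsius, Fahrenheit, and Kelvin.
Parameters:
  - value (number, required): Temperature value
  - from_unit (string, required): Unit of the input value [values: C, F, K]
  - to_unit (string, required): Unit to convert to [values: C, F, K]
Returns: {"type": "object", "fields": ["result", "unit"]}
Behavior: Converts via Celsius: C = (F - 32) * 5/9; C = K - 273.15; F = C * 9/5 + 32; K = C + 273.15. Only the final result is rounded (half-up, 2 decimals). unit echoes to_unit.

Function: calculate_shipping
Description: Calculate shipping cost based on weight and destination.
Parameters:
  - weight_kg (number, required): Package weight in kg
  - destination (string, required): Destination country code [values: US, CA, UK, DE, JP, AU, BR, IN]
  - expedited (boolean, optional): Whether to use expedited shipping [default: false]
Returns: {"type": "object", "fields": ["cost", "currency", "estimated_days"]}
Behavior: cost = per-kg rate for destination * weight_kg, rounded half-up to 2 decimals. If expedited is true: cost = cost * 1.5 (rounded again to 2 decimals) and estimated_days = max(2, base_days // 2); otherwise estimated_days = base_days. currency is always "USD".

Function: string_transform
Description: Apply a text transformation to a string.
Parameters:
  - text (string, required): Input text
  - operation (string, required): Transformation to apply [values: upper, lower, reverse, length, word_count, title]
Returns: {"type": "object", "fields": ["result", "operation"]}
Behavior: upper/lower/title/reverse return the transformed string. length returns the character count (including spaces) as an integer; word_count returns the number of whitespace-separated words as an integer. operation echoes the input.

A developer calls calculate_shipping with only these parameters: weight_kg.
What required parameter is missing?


Required parameters: weight_kg, destination
Provided: weight_kg
Missing: destination
destination


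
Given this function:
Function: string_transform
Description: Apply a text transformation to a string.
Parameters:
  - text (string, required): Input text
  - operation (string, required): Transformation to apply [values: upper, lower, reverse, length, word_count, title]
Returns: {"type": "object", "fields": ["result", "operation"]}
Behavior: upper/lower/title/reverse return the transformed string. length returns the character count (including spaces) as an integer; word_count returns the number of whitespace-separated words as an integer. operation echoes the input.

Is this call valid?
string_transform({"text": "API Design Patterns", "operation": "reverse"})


Checking all required parameters present and types match... All valid.
Valid


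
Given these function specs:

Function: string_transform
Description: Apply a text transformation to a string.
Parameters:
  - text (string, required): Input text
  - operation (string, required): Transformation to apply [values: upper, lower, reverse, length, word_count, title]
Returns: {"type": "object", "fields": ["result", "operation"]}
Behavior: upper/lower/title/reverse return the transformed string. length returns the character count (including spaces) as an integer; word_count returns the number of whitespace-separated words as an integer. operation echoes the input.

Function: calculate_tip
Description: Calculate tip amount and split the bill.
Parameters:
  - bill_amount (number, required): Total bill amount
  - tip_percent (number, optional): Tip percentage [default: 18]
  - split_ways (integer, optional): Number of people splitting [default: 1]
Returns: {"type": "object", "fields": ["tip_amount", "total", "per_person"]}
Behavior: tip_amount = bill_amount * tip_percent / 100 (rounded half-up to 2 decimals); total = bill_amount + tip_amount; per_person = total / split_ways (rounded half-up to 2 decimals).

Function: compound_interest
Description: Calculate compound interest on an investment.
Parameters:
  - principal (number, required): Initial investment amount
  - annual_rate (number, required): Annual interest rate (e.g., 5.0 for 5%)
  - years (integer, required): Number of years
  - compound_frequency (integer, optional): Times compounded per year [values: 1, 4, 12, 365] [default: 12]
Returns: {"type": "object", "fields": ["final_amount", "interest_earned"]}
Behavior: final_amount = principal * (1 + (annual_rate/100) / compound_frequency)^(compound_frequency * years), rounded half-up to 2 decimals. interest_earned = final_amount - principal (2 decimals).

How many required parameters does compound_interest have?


Parameters of compound_interest: principal (required), annual_rate (required), years (required), compound_frequency (optional)
Required count:
3


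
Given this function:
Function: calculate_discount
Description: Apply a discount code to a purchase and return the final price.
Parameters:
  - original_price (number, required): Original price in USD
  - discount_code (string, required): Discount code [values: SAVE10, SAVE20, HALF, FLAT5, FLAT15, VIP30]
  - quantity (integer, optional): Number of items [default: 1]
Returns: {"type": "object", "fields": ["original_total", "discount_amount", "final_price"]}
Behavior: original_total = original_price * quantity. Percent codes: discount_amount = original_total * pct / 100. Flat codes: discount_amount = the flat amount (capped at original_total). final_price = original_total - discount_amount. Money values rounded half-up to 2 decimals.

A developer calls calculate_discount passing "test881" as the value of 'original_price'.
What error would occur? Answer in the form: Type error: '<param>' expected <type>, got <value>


Spec: 'original_price' is declared as number; "test881" is a string.
Type error: 'original_price' expected number, got "test881"


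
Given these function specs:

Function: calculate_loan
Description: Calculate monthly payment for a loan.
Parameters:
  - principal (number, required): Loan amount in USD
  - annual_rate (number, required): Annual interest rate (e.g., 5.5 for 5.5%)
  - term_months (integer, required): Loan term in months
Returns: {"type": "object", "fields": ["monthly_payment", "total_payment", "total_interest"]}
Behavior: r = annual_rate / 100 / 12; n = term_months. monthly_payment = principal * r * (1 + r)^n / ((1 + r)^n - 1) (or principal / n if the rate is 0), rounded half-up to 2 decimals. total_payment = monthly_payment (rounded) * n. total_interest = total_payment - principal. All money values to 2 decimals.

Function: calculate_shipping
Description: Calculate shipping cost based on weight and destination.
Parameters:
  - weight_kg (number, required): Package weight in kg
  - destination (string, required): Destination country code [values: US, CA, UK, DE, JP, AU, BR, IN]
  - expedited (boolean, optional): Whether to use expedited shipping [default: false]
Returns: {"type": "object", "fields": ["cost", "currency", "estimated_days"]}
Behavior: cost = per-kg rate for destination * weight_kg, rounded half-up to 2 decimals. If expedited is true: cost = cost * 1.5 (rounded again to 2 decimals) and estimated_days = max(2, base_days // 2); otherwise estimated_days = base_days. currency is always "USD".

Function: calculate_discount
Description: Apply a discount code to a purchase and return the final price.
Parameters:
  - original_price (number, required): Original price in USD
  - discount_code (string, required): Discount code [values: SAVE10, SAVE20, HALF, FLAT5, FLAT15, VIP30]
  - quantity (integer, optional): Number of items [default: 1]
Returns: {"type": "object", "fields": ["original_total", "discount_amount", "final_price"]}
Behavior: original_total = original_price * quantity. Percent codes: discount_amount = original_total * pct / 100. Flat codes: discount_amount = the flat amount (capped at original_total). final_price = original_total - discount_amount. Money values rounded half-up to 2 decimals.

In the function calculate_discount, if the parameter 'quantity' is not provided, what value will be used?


The calculate_discount spec declares:
  - quantity (integer, optional): Number of items [default: 1]
Default:
1


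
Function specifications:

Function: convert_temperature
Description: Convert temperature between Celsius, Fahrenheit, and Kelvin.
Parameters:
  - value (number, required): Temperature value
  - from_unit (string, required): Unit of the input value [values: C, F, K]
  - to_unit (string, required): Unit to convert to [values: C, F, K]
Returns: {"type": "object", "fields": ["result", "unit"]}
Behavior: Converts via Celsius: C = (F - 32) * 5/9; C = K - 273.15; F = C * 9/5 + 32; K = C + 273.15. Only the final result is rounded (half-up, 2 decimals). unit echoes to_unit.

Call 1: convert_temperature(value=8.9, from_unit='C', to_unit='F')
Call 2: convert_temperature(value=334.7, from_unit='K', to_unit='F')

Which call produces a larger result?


Call 1:
  Input already in C: 8.9
  To F: 8.9 * 9/5 + 32 = 48.02
  Round to 2 decimals: 48.02
  -> 48.02 F
Call 2:
  To C: 334.7 - 273.15 = 61.55
  To F: 61.55 * 9/5 + 32 = 142.79
  Round to 2 decimals: 142.79
  -> 142.79 F
Call 2 (142.79 F)


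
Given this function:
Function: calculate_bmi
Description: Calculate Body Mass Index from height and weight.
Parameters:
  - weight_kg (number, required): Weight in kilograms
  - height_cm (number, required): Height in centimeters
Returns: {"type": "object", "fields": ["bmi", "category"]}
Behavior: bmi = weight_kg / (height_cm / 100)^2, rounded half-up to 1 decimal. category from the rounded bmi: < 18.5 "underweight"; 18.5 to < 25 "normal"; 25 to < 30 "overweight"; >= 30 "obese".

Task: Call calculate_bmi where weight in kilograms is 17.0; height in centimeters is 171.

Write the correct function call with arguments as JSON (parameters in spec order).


Mapping each described value to its parameter name:
  'Weight in kilograms' -> weight_kg = 17.0
  'Height in centimeters' -> height_cm = 171
calculate_bmi({"weight_kg": 17.0, "height_cm": 171})


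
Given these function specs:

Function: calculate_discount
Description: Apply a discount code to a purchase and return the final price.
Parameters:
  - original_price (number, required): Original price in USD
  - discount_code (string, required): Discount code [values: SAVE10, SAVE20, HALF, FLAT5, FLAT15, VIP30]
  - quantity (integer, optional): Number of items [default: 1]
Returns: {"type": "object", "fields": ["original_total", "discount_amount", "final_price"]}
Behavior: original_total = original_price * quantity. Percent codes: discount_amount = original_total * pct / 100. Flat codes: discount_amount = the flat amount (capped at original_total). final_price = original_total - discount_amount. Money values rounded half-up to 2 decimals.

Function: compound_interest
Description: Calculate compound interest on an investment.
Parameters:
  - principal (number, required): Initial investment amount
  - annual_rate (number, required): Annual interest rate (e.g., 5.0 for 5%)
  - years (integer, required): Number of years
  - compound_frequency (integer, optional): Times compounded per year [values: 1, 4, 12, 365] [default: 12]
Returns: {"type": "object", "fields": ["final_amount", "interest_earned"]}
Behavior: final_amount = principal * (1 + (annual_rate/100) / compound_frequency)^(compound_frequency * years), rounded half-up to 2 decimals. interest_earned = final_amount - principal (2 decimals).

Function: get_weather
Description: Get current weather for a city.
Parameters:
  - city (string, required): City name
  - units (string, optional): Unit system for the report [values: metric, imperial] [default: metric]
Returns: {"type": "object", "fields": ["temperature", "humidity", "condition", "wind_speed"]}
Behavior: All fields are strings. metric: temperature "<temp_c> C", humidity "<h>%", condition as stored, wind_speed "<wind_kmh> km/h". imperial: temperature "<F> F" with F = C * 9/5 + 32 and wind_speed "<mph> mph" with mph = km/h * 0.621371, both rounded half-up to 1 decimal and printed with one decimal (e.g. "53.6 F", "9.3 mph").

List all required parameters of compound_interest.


Parameters of compound_interest and their required/optional flag:
  principal: required
  annual_rate: required
  years: required
  compound_frequency: optional
annual_rate, principal, years


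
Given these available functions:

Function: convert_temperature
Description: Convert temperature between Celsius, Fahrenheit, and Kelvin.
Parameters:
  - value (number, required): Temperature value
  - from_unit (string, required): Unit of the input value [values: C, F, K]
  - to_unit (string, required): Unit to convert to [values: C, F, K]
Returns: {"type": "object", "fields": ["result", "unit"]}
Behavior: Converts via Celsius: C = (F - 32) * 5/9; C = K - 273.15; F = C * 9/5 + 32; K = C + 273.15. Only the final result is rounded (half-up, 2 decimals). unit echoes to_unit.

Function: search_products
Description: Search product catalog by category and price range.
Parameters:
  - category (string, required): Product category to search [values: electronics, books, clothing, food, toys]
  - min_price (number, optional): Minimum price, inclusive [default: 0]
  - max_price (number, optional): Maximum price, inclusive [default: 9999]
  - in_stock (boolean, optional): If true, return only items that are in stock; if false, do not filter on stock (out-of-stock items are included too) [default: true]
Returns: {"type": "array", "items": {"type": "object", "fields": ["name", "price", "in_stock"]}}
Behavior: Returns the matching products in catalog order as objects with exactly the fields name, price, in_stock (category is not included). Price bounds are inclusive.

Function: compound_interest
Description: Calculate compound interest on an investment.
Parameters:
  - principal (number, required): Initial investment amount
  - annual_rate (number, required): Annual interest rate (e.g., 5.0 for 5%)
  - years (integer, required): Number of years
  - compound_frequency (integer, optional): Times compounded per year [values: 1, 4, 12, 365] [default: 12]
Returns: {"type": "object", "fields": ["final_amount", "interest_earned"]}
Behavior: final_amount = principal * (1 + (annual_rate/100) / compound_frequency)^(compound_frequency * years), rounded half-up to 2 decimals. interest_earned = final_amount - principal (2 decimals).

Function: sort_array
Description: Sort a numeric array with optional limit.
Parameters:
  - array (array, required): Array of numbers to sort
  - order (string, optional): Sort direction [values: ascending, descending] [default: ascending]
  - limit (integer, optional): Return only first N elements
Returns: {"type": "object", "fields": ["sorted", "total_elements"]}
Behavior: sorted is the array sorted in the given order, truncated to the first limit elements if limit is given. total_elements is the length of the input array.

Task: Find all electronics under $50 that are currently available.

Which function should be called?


The task needs a function whose description is: Search product catalog by category and price range.
search_products


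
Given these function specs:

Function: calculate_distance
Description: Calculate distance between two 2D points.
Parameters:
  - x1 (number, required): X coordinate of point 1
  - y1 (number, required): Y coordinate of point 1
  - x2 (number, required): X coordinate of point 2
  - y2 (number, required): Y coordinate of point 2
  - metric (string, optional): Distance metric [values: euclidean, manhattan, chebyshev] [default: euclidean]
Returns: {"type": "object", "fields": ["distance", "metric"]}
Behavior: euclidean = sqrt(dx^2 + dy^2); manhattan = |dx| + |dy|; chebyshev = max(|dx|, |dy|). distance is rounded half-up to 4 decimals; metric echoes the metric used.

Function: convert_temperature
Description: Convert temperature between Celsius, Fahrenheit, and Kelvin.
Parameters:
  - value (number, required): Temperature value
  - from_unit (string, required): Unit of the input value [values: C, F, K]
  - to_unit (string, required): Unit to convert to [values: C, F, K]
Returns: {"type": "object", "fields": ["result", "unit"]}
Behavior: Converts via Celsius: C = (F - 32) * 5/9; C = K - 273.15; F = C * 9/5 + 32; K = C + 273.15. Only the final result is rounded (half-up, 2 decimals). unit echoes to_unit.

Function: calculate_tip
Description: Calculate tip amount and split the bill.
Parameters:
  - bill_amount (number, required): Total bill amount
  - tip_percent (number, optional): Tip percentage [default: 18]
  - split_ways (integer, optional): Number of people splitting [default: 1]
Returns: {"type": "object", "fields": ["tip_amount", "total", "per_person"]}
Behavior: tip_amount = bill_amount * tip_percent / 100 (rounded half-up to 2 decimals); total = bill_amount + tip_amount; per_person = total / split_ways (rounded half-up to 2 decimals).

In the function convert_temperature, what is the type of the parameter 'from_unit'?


The convert_temperature spec declares:
  - from_unit (string, required): Unit of the input value [values: C, F, K]
Type:
string


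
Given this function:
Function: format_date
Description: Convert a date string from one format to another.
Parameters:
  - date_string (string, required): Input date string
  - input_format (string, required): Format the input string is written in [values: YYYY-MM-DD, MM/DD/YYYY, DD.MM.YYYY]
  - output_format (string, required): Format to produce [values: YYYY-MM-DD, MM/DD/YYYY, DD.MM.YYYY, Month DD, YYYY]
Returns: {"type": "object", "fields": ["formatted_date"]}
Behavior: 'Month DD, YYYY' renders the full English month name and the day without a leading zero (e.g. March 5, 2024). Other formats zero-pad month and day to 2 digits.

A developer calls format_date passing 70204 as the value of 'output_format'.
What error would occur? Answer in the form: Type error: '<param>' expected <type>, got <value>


Spec: 'output_format' is declared as string; 70204 is an integer.
Type error: 'output_format' expected string, got 70204


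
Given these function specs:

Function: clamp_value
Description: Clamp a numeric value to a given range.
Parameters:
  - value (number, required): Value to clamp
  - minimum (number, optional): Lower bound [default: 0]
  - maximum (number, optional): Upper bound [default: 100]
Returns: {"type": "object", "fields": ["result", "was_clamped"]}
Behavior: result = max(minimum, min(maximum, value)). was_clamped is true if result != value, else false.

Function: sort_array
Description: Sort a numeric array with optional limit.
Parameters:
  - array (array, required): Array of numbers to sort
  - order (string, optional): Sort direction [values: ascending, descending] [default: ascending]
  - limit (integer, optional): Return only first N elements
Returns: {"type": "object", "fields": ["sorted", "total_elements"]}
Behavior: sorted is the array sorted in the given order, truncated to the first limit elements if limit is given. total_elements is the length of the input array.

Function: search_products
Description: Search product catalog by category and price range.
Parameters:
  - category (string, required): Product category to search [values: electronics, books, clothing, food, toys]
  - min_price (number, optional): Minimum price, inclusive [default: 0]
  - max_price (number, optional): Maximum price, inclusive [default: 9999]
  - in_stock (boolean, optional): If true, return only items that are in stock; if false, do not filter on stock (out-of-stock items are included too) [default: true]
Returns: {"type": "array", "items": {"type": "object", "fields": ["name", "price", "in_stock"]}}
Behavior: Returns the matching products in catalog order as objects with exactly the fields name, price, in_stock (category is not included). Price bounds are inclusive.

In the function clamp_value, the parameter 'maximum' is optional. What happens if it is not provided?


The clamp_value spec declares:
  - maximum (number, optional): Upper bound [default: 100]
It defaults to 100


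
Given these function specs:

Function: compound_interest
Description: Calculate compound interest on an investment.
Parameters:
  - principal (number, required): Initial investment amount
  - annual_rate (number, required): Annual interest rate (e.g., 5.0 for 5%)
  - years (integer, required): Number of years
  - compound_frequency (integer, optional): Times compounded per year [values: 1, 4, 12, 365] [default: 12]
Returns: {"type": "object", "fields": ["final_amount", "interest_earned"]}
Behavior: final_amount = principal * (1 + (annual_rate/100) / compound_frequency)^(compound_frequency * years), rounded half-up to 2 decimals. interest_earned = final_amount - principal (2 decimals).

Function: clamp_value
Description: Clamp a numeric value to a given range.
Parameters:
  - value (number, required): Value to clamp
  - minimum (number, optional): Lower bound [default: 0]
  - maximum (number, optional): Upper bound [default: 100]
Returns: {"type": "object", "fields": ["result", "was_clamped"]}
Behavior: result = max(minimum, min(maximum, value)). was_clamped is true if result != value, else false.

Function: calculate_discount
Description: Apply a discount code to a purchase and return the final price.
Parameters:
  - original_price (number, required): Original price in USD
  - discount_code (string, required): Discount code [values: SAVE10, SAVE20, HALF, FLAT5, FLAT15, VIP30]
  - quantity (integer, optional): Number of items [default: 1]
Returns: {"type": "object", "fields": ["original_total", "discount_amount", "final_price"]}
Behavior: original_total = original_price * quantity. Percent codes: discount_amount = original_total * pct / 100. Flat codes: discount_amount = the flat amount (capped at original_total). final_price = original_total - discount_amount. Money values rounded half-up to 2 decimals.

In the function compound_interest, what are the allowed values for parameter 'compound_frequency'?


The compound_interest spec declares:
  - compound_frequency (integer, optional): Times compounded per year [values: 1, 4, 12, 365] [default: 12]
Allowed values:
1, 4, 12, 365


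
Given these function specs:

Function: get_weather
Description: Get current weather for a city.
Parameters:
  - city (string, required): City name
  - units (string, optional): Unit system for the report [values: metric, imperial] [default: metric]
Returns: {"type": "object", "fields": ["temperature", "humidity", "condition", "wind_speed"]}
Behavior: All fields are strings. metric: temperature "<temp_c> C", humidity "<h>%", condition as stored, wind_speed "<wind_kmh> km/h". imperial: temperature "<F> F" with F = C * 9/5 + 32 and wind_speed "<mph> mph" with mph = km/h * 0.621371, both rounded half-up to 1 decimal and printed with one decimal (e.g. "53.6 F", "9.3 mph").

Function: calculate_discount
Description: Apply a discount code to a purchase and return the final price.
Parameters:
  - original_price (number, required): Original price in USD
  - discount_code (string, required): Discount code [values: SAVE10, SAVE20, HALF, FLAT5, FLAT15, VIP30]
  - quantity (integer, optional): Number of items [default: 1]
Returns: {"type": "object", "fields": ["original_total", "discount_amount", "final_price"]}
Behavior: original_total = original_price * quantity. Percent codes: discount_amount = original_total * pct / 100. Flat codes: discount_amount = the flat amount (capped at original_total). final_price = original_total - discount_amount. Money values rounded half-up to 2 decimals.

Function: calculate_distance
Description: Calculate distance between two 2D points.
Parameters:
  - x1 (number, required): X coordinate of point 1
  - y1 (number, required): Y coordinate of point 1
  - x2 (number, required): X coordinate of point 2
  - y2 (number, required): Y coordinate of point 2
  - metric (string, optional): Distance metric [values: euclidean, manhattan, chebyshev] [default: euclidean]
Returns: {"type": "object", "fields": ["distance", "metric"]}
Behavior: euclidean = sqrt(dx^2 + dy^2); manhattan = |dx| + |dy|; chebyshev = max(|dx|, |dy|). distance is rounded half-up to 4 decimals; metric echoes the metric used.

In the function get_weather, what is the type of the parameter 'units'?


The get_weather spec declares:
  - units (string, optional): Unit system for the report [values: metric, imperial] [default: metric]
Type:
string


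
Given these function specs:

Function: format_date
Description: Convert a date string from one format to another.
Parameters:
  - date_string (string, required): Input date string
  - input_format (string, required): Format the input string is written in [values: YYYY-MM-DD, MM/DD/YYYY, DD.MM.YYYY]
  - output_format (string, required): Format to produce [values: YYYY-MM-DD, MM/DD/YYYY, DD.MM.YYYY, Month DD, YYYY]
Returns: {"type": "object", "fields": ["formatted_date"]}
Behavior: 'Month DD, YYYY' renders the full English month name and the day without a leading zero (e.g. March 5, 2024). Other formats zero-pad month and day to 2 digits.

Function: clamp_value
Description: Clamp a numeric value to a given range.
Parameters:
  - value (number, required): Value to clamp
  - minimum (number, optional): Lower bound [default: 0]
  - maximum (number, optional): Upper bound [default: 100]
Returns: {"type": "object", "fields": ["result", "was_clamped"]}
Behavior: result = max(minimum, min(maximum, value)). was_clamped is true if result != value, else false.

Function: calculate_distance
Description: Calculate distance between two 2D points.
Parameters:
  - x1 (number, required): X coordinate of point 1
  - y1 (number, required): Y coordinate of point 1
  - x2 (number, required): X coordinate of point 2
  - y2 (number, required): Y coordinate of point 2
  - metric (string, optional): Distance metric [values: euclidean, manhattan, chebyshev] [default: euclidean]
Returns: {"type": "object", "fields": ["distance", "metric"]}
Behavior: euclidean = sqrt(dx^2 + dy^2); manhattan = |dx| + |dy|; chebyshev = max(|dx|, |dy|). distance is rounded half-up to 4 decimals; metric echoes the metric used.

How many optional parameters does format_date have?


Parameters of format_date: date_string (required), input_format (required), output_format (required)
Optional count:
0


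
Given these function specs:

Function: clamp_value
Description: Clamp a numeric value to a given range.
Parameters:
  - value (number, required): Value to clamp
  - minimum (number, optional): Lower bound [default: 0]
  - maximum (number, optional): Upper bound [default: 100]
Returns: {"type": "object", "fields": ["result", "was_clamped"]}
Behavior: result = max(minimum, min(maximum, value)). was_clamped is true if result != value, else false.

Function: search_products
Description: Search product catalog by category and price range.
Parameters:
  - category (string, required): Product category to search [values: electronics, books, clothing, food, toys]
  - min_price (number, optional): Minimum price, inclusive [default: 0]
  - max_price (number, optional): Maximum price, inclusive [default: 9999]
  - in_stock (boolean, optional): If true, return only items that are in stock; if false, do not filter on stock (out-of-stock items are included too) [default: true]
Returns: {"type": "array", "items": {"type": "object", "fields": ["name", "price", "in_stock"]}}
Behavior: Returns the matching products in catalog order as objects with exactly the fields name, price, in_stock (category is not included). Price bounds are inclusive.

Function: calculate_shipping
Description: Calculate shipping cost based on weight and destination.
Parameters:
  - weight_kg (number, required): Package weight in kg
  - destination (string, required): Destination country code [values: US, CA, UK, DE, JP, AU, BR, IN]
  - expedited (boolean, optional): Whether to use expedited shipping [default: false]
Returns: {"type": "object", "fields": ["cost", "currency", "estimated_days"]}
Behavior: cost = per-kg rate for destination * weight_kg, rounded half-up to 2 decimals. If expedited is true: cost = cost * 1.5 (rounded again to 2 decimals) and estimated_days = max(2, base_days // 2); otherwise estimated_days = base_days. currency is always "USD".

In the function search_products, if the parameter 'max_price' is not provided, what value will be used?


The search_products spec declares:
  - max_price (number, optional): Maximum price, inclusive [default: 9999]
Default:
9999


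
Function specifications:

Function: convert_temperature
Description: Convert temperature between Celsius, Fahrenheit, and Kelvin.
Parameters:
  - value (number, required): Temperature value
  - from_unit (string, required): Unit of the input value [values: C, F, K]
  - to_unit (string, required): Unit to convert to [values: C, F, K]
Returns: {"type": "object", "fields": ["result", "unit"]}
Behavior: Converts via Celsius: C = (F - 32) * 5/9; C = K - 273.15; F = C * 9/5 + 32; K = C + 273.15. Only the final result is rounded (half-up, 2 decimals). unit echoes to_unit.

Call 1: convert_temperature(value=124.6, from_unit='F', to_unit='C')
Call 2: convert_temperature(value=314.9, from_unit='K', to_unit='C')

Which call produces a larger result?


Call 1:
  To C: (124.6 - 32) * 5/9 = 51.444444
  Target is C: 51.444444
  Round to 2 decimals: 51.44
  -> 51.44 C
Call 2:
  To C: 314.9 - 273.15 = 41.75
  Target is C: 41.75
  Round to 2 decimals: 41.75
  -> 41.75 C
Call 1 (51.44 C)


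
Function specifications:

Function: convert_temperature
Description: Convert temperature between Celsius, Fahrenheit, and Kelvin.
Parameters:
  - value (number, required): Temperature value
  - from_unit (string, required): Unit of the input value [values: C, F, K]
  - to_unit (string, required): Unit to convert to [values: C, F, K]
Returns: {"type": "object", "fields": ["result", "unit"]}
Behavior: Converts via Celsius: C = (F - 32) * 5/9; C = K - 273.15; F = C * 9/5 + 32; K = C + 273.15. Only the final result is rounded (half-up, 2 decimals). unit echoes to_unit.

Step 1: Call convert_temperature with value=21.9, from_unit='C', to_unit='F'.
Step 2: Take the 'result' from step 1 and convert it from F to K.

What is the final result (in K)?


Step 1: convert_temperature(value=21.9, from_unit=C, to_unit=F)
  Input already in C: 21.9
  To F: 21.9 * 9/5 + 32 = 71.42
  Round to 2 decimals: 71.42
  -> result = 71.42 F
Step 2: convert_temperature(value=71.42, from_unit=F, to_unit=K)
  To C: (71.42 - 32) * 5/9 = 21.9
  To K: 21.9 + 273.15 = 295.05
  Round to 2 decimals: 295.05
  -> result = 295.05 K
295.05 K


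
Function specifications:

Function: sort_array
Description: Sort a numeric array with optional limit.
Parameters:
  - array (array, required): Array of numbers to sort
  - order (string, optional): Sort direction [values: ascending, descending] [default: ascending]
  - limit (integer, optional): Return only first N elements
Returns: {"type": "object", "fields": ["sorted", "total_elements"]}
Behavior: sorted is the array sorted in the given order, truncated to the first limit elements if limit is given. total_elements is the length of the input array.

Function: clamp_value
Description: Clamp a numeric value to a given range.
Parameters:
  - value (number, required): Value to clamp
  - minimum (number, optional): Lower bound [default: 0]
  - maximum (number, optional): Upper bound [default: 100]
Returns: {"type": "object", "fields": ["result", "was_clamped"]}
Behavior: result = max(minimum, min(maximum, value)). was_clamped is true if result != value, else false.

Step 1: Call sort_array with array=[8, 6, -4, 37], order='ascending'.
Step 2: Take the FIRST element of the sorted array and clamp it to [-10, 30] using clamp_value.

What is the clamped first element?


Step 1: sort_array(order=ascending)
  sorted: [-4, 6, 8, 37]
  -> first element = -4
Step 2: clamp_value(value=-4, minimum=-10, maximum=30)
  result = max(-10, min(30, -4)) = max(-10, -4) = -4
  was_clamped = (-4 != -4) = false
  -> result = -4
-4


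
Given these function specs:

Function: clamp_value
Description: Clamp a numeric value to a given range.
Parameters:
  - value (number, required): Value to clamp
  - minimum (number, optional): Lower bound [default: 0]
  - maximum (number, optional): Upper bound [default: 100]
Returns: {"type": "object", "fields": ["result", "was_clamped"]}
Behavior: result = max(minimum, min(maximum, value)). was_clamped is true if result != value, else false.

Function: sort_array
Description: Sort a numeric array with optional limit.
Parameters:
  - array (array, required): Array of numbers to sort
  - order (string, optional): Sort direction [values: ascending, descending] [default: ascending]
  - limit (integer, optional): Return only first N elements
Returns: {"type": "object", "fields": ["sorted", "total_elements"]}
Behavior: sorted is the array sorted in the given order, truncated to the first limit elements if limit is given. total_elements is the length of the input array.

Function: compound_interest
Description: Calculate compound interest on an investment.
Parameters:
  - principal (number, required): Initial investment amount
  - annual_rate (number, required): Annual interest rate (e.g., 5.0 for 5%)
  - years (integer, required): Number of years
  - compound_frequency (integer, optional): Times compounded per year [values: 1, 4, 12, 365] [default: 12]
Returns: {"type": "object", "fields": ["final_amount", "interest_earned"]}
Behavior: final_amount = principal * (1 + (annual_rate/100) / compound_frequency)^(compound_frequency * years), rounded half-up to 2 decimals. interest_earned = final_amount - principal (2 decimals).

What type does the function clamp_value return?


The clamp_value spec declares Returns: {"type": "object", "fields": ["result", "was_clamped"]}
Type:
object


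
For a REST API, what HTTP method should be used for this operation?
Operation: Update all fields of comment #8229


GET = read, POST = create, PUT = update/replace, DELETE = remove
This operation is an update/replace.
PUT


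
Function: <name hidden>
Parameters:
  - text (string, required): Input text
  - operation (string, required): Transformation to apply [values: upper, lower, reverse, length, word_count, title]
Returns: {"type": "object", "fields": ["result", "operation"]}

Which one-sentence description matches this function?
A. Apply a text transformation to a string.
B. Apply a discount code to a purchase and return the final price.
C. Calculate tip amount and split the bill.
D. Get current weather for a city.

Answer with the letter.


Parameters text, operation and return ["result", "operation"] fit: Apply a text transformation to a string.
A


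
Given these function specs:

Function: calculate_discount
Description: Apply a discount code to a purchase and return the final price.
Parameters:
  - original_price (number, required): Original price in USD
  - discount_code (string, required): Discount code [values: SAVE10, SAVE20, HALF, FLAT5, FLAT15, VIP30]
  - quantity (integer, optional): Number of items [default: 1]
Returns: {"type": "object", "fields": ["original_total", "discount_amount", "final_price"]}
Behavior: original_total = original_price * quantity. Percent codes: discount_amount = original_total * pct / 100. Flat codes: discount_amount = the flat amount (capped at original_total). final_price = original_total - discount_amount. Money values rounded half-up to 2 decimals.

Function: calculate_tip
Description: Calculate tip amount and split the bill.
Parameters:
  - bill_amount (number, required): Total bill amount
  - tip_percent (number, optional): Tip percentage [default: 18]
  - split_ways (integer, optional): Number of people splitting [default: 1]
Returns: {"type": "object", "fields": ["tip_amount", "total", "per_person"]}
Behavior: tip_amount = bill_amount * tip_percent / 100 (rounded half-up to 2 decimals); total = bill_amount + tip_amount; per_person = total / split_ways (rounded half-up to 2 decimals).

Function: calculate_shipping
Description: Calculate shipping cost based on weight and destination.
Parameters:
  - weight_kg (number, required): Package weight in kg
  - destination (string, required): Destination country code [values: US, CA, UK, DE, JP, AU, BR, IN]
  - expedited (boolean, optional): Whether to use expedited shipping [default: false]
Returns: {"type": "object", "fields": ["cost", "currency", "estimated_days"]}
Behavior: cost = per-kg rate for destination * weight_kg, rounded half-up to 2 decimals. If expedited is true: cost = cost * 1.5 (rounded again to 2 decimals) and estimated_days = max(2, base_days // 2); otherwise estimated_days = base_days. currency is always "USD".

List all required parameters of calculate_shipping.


Parameters of calculate_shipping and their required/optional flag:
  weight_kg: required
  destination: required
  expedited: optional
destination, weight_kg


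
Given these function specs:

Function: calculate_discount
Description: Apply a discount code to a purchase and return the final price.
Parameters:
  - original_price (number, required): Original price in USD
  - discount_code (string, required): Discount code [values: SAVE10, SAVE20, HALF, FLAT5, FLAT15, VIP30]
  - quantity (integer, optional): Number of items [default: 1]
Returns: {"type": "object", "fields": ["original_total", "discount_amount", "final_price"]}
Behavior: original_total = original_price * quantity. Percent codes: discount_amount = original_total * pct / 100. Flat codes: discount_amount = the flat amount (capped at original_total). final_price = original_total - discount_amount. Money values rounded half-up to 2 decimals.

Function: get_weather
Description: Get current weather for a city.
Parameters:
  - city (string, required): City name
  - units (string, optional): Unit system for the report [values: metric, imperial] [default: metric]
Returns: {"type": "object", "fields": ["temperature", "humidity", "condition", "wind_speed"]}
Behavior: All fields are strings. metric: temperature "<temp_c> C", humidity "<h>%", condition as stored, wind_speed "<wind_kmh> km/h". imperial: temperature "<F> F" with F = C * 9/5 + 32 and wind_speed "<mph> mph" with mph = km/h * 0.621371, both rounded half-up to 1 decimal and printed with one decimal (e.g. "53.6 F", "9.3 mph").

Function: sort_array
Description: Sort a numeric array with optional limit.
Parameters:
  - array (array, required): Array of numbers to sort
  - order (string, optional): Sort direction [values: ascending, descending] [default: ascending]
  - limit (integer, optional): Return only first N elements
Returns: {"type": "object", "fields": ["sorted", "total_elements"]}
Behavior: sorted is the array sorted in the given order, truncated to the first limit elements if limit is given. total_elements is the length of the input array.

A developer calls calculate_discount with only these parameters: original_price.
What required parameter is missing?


Required parameters: original_price, discount_code
Provided: original_price
Missing: discount_code
discount_code


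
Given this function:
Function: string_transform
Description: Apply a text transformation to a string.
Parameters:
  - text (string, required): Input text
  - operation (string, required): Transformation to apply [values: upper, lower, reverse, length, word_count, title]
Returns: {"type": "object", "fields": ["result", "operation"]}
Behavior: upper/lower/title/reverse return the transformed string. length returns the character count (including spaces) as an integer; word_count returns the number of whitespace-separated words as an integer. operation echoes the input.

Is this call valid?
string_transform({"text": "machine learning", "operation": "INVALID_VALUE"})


Checking parameter values...
Parameter 'operation' has value 'INVALID_VALUE' not in allowed: upper, lower, reverse, length, word_count, title
Invalid - 'operation' must be one of upper, lower, reverse, length, word_count, title


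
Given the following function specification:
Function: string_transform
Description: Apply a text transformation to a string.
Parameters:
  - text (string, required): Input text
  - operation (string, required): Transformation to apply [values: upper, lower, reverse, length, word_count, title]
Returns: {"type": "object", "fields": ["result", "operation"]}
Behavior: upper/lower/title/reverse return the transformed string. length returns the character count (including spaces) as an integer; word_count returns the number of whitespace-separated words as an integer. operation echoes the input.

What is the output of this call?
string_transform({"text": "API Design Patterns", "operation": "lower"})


lower('API Design Patterns') = 'api design patterns'
Output:
{"result": "api design patterns", "operation": "lower"}
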